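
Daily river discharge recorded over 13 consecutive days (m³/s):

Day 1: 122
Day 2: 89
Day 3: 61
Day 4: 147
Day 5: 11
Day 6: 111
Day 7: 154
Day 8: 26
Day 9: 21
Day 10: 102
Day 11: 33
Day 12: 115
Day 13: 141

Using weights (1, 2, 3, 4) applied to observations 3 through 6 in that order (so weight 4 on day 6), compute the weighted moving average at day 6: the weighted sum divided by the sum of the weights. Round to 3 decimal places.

83.200

Weighted sum: 1·61 + 2·147 + 3·11 + 4·111 = 61 + 294 + 33 + 444 = 832
Weight total: 1 + 2 + 3 + 4 = 10
WMA = 832 / 10 = 83.200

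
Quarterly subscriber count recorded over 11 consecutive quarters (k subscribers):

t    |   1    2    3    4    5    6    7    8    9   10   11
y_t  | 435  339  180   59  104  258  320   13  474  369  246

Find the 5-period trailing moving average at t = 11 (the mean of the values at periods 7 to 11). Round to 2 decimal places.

284.40

Sum of periods 7–11: 320 + 13 + 474 + 369 + 246 = 1422
Divide by 5: 1422 / 5 = 284.40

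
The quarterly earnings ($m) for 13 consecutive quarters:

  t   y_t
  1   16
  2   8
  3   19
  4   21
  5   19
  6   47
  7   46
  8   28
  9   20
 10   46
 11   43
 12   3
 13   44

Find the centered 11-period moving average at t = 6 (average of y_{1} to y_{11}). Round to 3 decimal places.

28.455

Sum of periods 1–11: 16 + 8 + 19 + 21 + 19 + 47 + 46 + 28 + 20 + 46 + 43 = 313
Divide by 11: 313 / 11 = 28.455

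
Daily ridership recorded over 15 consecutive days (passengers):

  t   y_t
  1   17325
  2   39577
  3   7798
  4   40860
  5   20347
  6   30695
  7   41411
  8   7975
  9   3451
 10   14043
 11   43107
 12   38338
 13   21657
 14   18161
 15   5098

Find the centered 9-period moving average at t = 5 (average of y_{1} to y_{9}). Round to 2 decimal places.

Sum of periods 1–9: 17325 + 39577 + 7798 + 40860 + 20347 + 30695 + 41411 + 7975 + 3451 = 209439
Divide by 9: 209439 / 9 = 23271.00

23271.00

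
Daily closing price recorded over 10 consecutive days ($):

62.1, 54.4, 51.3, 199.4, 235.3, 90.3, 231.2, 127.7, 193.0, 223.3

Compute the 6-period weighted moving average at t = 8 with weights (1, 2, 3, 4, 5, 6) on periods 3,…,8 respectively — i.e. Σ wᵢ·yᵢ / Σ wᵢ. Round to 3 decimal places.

163.781

Weighted sum: 1·51.3 + 2·199.4 + 3·235.3 + 4·90.3 + 5·231.2 + 6·127.7 = 51.3 + 398.8 + 705.9 + 361.2 + 1156.0 + 766.2 = 3439.4
Weight total: 1 + 2 + 3 + 4 + 5 + 6 = 21
WMA = 3439.4 / 21 = 163.781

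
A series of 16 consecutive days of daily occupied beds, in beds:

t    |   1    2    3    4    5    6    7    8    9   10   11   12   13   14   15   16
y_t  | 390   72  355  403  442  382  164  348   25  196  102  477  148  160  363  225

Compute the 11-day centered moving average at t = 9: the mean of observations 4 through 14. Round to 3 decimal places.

Sum of periods 4–14: 403 + 442 + 382 + 164 + 348 + 25 + 196 + 102 + 477 + 148 + 160 = 2847
Divide by 11: 2847 / 11 = 258.818

258.818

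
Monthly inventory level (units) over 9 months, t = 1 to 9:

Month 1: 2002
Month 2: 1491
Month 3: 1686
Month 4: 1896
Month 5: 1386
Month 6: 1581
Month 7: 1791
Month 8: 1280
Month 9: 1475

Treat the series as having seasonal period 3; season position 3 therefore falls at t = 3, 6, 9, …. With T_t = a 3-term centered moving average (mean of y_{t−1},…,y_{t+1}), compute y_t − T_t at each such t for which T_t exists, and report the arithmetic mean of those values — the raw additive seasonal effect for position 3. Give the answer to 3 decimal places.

-5.000

Season position 3 occurs at t = 3, 6 (where T_t is defined).
t=3: T_3 = 1691.00000; y_3 − T_3 = 1686 − 1691.00000 = -5.00000
t=6: T_6 = 1586.00000; y_6 − T_6 = 1581 − 1586.00000 = -5.00000
Mean deviation: (-5.00000 + -5.00000) / 2 = -5.000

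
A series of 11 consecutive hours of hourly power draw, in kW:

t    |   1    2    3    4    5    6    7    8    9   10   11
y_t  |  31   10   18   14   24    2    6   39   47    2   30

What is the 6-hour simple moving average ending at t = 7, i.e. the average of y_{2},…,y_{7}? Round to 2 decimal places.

12.33

Sum of periods 2–7: 10 + 18 + 14 + 24 + 2 + 6 = 74
Divide by 6: 74 / 6 = 12.33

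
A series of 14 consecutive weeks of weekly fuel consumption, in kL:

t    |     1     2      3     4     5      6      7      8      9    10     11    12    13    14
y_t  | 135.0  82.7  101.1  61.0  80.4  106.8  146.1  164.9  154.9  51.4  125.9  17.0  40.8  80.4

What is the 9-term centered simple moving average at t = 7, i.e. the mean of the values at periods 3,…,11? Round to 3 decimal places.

110.278

Sum of periods 3–11: 101.1 + 61.0 + 80.4 + 106.8 + 146.1 + 164.9 + 154.9 + 51.4 + 125.9 = 992.5
Divide by 9: 992.5 / 9 = 110.278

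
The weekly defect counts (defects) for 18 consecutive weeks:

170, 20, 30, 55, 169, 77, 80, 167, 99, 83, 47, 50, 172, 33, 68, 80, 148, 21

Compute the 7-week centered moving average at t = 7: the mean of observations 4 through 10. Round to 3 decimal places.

Sum of periods 4–10: 55 + 169 + 77 + 80 + 167 + 99 + 83 = 730
Divide by 7: 730 / 7 = 104.286

104.286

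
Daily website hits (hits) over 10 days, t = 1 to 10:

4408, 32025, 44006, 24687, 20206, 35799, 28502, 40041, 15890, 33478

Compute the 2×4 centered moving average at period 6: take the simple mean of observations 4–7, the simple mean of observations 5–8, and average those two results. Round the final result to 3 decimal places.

Sum over 4–7: 24687 + 20206 + 35799 + 28502 = 109194
Sum over 5–8: 20206 + 35799 + 28502 + 40041 = 124548
CMA at t=6 = (109194 + 124548) / (2·4) = 233742 / 8 = 29217.750

29217.750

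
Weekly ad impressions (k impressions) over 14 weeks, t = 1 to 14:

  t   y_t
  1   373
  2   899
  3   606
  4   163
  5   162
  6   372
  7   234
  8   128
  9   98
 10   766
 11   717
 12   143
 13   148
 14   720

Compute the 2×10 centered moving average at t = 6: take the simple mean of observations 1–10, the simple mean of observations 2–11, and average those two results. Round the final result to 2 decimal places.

Sum over 1–10: 373 + 899 + 606 + 163 + 162 + 372 + 234 + 128 + 98 + 766 = 3801
Sum over 2–11: 899 + 606 + 163 + 162 + 372 + 234 + 128 + 98 + 766 + 717 = 4145
CMA at t=6 = (3801 + 4145) / (2·10) = 7946 / 20 = 397.30

397.30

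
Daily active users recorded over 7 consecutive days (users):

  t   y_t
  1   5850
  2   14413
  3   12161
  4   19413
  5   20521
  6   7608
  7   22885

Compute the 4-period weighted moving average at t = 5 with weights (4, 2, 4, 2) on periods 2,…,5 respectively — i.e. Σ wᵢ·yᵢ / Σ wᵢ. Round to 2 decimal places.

16722.33

Weighted sum: 4·14413 + 2·12161 + 4·19413 + 2·20521 = 57652 + 24322 + 77652 + 41042 = 200668
Weight total: 4 + 2 + 4 + 2 = 12
WMA = 200668 / 12 = 16722.33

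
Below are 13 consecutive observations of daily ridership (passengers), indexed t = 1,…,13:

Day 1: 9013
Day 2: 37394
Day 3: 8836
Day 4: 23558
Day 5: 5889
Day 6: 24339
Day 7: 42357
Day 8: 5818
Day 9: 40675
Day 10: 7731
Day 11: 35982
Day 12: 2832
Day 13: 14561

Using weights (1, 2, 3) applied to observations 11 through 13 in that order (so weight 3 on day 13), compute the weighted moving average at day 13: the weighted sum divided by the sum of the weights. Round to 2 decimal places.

14221.50

Weighted sum: 1·35982 + 2·2832 + 3·14561 = 35982 + 5664 + 43683 = 85329
Weight total: 1 + 2 + 3 = 6
WMA = 85329 / 6 = 14221.50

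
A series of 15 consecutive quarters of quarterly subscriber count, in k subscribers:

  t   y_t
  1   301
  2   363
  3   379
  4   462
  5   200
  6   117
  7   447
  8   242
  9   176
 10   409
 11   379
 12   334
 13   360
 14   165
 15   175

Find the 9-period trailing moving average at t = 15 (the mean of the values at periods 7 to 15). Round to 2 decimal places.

298.56

Sum of periods 7–15: 447 + 242 + 176 + 409 + 379 + 334 + 360 + 165 + 175 = 2687
Divide by 9: 2687 / 9 = 298.56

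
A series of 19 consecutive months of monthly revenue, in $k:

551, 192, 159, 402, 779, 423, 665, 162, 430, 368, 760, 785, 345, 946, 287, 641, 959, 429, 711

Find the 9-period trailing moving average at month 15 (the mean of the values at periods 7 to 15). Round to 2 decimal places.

Sum of periods 7–15: 665 + 162 + 430 + 368 + 760 + 785 + 345 + 946 + 287 = 4748
Divide by 9: 4748 / 9 = 527.56

527.56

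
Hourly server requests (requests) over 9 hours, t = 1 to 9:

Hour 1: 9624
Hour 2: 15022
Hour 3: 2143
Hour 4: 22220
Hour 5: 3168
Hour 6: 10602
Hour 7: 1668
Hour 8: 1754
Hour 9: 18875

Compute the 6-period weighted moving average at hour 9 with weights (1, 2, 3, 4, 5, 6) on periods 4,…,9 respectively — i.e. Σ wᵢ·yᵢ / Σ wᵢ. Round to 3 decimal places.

9002.571

Weighted sum: 1·22220 + 2·3168 + 3·10602 + 4·1668 + 5·1754 + 6·18875 = 22220 + 6336 + 31806 + 6672 + 8770 + 113250 = 189054
Weight total: 1 + 2 + 3 + 4 + 5 + 6 = 21
WMA = 189054 / 21 = 9002.571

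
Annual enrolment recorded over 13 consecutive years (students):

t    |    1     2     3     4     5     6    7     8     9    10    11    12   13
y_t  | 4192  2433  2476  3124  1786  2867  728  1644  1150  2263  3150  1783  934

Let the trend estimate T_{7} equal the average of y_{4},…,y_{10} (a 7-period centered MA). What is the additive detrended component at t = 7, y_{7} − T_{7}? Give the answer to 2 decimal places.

-1209.43

Trend T_7 = (3124 + 1786 + 2867 + 728 + 1644 + 1150 + 2263) / 7 = 13562/7 = 1937.4286
Detrended value: 728 − 1937.4286 = -1209.43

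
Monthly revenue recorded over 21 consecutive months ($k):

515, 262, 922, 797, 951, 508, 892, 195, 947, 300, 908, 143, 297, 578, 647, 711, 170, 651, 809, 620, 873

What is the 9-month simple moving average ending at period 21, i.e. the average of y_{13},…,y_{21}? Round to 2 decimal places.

Sum of periods 13–21: 297 + 578 + 647 + 711 + 170 + 651 + 809 + 620 + 873 = 5356
Divide by 9: 5356 / 9 = 595.11

595.11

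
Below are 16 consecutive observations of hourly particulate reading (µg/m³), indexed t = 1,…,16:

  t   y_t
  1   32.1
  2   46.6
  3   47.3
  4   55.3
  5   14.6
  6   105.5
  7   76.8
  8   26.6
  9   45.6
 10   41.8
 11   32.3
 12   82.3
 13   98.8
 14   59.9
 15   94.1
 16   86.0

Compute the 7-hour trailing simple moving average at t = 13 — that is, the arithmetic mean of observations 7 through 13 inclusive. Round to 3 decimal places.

57.743

Sum of periods 7–13: 76.8 + 26.6 + 45.6 + 41.8 + 32.3 + 82.3 + 98.8 = 404.2
Divide by 7: 404.2 / 7 = 57.743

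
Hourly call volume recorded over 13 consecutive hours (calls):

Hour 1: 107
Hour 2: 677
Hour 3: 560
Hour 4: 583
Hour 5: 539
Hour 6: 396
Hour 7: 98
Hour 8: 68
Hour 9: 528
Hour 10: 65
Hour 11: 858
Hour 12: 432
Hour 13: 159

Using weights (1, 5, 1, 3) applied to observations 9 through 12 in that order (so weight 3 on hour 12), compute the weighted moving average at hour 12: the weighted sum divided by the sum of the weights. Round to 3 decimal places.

Weighted sum: 1·528 + 5·65 + 1·858 + 3·432 = 528 + 325 + 858 + 1296 = 3007
Weight total: 1 + 5 + 1 + 3 = 10
WMA = 3007 / 10 = 300.700

300.700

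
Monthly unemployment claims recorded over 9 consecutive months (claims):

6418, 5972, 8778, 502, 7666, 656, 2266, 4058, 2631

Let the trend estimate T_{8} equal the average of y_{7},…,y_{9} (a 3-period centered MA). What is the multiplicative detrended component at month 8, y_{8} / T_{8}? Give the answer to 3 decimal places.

Trend T_8 = (2266 + 4058 + 2631) / 3 = 8955/3 = 2985.00000
Ratio to trend: 4058 / 2985.00000 = 1.359

1.359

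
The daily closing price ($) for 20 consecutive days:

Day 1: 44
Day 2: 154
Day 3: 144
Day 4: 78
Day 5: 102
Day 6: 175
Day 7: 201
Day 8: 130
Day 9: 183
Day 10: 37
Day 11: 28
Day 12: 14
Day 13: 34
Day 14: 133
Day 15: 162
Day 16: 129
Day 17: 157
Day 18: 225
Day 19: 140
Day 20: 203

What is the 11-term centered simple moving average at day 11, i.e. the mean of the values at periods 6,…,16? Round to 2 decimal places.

Sum of periods 6–16: 175 + 201 + 130 + 183 + 37 + 28 + 14 + 34 + 133 + 162 + 129 = 1226
Divide by 11: 1226 / 11 = 111.45

111.45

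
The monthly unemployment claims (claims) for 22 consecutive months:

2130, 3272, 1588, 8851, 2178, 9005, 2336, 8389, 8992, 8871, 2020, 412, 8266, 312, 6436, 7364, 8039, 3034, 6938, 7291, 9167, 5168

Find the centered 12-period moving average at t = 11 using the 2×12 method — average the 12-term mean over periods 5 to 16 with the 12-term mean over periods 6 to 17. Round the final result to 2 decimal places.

Sum over 5–16: 2178 + 9005 + 2336 + 8389 + 8992 + 8871 + 2020 + 412 + 8266 + 312 + 6436 + 7364 = 64581
Sum over 6–17: 9005 + 2336 + 8389 + 8992 + 8871 + 2020 + 412 + 8266 + 312 + 6436 + 7364 + 8039 = 70442
CMA at t=11 = (64581 + 70442) / (2·12) = 135023 / 24 = 5625.96

5625.96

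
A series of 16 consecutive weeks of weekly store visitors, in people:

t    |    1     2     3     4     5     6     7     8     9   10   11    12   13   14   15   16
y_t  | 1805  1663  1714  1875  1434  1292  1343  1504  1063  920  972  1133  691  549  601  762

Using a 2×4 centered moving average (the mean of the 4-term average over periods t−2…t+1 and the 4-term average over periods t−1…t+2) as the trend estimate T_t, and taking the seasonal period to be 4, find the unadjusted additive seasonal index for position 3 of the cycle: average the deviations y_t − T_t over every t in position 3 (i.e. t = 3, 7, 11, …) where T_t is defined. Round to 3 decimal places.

-3.750

Season position 3 occurs at t = 3, 7, 11 (where T_t is defined).
t=3: T_3 = 1717.87500; y_3 − T_3 = 1714 − 1717.87500 = -3.87500
t=7: T_7 = 1346.87500; y_7 − T_7 = 1343 − 1346.87500 = -3.87500
t=11: T_11 = 975.50000; y_11 − T_11 = 972 − 975.50000 = -3.50000
Mean deviation: (-3.87500 + -3.87500 + -3.50000) / 3 = -3.750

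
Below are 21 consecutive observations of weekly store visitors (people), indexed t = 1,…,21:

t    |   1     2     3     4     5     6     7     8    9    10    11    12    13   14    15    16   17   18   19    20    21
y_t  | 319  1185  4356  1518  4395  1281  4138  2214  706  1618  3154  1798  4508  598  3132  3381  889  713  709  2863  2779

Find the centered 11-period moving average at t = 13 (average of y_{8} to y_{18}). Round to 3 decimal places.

2064.636

Sum of periods 8–18: 2214 + 706 + 1618 + 3154 + 1798 + 4508 + 598 + 3132 + 3381 + 889 + 713 = 22711
Divide by 11: 22711 / 11 = 2064.636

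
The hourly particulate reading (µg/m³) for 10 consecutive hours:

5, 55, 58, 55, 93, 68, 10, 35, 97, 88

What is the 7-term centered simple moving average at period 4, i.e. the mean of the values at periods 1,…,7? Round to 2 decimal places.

Sum of periods 1–7: 5 + 55 + 58 + 55 + 93 + 68 + 10 = 344
Divide by 7: 344 / 7 = 49.14

49.14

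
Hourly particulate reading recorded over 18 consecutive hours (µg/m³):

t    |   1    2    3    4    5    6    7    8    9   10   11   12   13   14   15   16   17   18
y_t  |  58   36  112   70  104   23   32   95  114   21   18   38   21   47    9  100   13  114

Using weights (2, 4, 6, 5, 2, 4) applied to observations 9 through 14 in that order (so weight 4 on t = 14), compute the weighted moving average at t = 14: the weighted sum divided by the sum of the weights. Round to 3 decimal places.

36.522

Weighted sum: 2·114 + 4·21 + 6·18 + 5·38 + 2·21 + 4·47 = 228 + 84 + 108 + 190 + 42 + 188 = 840
Weight total: 2 + 4 + 6 + 5 + 2 + 4 = 23
WMA = 840 / 23 = 36.522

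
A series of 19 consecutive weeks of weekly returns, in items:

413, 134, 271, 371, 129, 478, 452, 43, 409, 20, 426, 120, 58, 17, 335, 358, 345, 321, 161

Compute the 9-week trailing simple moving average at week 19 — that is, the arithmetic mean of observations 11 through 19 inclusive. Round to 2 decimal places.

Sum of periods 11–19: 426 + 120 + 58 + 17 + 335 + 358 + 345 + 321 + 161 = 2141
Divide by 9: 2141 / 9 = 237.89

237.89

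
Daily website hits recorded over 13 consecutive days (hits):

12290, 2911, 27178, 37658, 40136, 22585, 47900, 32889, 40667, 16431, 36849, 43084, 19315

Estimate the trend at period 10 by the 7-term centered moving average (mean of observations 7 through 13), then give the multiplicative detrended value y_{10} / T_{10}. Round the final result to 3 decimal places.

Trend T_10 = (47900 + 32889 + 40667 + 16431 + 36849 + 43084 + 19315) / 7 = 237135/7 = 33876.42857
Ratio to trend: 16431 / 33876.42857 = 0.485

0.485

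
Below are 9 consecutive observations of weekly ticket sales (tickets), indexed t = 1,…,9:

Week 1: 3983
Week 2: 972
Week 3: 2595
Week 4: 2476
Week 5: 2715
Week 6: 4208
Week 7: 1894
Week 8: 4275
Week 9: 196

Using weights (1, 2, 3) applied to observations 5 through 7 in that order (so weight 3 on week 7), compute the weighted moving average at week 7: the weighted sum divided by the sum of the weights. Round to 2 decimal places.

2802.17

Weighted sum: 1·2715 + 2·4208 + 3·1894 = 2715 + 8416 + 5682 = 16813
Weight total: 1 + 2 + 3 = 6
WMA = 16813 / 6 = 2802.17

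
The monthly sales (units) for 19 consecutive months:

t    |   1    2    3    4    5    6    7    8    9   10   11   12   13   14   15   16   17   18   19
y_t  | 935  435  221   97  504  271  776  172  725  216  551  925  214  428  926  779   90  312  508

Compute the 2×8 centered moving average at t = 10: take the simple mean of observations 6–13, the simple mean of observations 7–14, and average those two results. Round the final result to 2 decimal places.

Sum over 6–13: 271 + 776 + 172 + 725 + 216 + 551 + 925 + 214 = 3850
Sum over 7–14: 776 + 172 + 725 + 216 + 551 + 925 + 214 + 428 = 4007
CMA at t=10 = (3850 + 4007) / (2·8) = 7857 / 16 = 491.06

491.06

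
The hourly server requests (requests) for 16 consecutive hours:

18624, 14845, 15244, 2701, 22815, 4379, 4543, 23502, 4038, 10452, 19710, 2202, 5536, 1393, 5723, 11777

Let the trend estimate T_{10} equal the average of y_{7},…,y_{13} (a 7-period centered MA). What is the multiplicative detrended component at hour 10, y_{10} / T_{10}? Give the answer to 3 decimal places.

Trend T_10 = (4543 + 23502 + 4038 + 10452 + 19710 + 2202 + 5536) / 7 = 69983/7 = 9997.57143
Ratio to trend: 10452 / 9997.57143 = 1.045

1.045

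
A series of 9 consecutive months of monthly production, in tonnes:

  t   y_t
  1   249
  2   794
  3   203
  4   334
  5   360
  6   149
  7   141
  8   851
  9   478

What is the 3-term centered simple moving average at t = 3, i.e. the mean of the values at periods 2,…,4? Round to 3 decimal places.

443.667

Sum of periods 2–4: 794 + 203 + 334 = 1331
Divide by 3: 1331 / 3 = 443.667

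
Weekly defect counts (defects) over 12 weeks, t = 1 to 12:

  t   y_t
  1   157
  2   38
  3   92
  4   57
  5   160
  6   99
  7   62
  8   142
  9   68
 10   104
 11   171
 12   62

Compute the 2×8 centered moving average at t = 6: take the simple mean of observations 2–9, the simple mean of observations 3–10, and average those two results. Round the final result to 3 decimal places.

93.875

Sum over 2–9: 38 + 92 + 57 + 160 + 99 + 62 + 142 + 68 = 718
Sum over 3–10: 92 + 57 + 160 + 99 + 62 + 142 + 68 + 104 = 784
CMA at t=6 = (718 + 784) / (2·8) = 1502 / 16 = 93.875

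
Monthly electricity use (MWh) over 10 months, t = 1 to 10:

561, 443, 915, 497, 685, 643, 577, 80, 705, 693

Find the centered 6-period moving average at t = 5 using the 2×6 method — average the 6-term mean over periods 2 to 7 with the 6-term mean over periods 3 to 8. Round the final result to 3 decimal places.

Sum over 2–7: 443 + 915 + 497 + 685 + 643 + 577 = 3760
Sum over 3–8: 915 + 497 + 685 + 643 + 577 + 80 = 3397
CMA at t=5 = (3760 + 3397) / (2·6) = 7157 / 12 = 596.417

596.417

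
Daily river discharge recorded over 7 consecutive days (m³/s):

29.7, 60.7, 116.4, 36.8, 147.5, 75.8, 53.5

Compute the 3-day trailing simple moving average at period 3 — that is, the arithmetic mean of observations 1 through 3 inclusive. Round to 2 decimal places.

68.93

Sum of periods 1–3: 29.7 + 60.7 + 116.4 = 206.8
Divide by 3: 206.8 / 3 = 68.93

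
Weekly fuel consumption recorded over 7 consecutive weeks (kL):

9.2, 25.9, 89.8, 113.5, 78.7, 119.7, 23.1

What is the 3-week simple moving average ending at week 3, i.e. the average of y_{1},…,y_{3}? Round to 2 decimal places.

Sum of periods 1–3: 9.2 + 25.9 + 89.8 = 124.9
Divide by 3: 124.9 / 3 = 41.63

41.63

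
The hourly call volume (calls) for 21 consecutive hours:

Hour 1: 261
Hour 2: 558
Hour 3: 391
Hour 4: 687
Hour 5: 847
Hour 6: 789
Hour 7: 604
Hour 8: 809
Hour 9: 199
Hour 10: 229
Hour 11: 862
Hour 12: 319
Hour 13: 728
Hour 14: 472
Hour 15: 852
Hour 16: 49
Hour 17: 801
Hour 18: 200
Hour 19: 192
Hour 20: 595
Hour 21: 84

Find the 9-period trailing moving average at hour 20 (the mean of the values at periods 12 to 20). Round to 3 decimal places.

467.556

Sum of periods 12–20: 319 + 728 + 472 + 852 + 49 + 801 + 200 + 192 + 595 = 4208
Divide by 9: 4208 / 9 = 467.556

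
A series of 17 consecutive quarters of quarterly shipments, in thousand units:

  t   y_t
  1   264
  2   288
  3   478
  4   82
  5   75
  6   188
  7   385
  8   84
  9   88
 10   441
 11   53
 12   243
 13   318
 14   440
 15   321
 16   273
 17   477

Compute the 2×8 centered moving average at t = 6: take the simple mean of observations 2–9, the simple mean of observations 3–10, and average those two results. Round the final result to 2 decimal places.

Sum over 2–9: 288 + 478 + 82 + 75 + 188 + 385 + 84 + 88 = 1668
Sum over 3–10: 478 + 82 + 75 + 188 + 385 + 84 + 88 + 441 = 1821
CMA at t=6 = (1668 + 1821) / (2·8) = 3489 / 16 = 218.06

218.06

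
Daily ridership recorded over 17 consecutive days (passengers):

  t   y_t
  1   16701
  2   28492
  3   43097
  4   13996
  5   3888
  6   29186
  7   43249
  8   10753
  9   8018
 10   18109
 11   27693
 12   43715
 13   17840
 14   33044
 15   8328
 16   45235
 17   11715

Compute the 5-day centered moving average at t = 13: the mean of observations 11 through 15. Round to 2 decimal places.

26124.00

Sum of periods 11–15: 27693 + 43715 + 17840 + 33044 + 8328 = 130620
Divide by 5: 130620 / 5 = 26124.00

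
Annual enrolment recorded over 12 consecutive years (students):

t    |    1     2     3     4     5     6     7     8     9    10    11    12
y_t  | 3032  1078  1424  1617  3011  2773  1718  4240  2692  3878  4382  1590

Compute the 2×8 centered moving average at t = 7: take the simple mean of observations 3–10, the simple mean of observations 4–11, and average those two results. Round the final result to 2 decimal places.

Sum over 3–10: 1424 + 1617 + 3011 + 2773 + 1718 + 4240 + 2692 + 3878 = 21353
Sum over 4–11: 1617 + 3011 + 2773 + 1718 + 4240 + 2692 + 3878 + 4382 = 24311
CMA at t=7 = (21353 + 24311) / (2·8) = 45664 / 16 = 2854.00

2854.00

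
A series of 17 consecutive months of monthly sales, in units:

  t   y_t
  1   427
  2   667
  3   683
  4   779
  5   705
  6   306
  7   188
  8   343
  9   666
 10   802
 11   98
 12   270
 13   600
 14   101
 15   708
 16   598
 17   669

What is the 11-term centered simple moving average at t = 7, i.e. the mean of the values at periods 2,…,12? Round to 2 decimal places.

500.64

Sum of periods 2–12: 667 + 683 + 779 + 705 + 306 + 188 + 343 + 666 + 802 + 98 + 270 = 5507
Divide by 11: 5507 / 11 = 500.64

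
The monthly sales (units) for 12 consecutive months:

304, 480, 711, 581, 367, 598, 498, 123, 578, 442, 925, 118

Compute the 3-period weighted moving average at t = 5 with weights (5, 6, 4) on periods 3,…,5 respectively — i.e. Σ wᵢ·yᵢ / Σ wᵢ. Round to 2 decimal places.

Weighted sum: 5·711 + 6·581 + 4·367 = 3555 + 3486 + 1468 = 8509
Weight total: 5 + 6 + 4 = 15
WMA = 8509 / 15 = 567.27

567.27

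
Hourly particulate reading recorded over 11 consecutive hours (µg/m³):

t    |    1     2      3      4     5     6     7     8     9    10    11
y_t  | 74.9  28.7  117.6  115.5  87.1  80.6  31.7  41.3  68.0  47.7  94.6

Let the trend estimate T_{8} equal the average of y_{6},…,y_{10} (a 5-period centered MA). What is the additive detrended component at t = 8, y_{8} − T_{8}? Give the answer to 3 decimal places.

Trend T_8 = (80.6 + 31.7 + 41.3 + 68.0 + 47.7) / 5 = 269.3/5 = 53.86000
Detrended value: 41.3 − 53.86000 = -12.560

-12.560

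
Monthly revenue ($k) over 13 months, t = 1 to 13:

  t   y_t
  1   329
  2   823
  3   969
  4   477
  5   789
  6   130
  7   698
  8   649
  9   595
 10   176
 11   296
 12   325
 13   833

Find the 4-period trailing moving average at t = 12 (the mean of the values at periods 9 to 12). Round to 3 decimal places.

348.000

Sum of periods 9–12: 595 + 176 + 296 + 325 = 1392
Divide by 4: 1392 / 4 = 348.000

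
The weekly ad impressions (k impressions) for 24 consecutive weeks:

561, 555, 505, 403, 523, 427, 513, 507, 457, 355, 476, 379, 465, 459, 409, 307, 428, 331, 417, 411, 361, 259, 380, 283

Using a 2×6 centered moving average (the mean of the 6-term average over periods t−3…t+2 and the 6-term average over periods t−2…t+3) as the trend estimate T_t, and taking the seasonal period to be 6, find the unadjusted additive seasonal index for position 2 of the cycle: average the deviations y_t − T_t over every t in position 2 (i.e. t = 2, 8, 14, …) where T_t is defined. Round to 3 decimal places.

Season position 2 occurs at t = 8, 14, 20 (where T_t is defined).
t=8: T_8 = 459.75000; y_8 − T_8 = 507 − 459.75000 = 47.25000
t=14: T_14 = 411.83333; y_14 − T_14 = 459 − 411.83333 = 47.16667
t=20: T_20 = 363.83333; y_20 − T_20 = 411 − 363.83333 = 47.16667
Mean deviation: (47.25000 + 47.16667 + 47.16667) / 3 = 47.194

47.194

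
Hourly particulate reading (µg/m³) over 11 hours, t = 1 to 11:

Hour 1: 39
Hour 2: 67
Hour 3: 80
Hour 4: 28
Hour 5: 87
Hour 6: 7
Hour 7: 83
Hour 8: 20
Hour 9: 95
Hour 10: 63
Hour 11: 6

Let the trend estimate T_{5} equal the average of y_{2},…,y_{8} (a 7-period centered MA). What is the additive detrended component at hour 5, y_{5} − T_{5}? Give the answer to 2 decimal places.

Trend T_5 = (67 + 80 + 28 + 87 + 7 + 83 + 20) / 7 = 372/7 = 53.1429
Detrended value: 87 − 53.1429 = 33.86

33.86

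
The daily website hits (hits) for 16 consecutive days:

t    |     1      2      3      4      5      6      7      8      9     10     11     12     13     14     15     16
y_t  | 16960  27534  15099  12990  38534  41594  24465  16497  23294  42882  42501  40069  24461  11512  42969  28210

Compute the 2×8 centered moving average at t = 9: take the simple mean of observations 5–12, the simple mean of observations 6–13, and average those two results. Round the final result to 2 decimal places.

32849.94

Sum over 5–12: 38534 + 41594 + 24465 + 16497 + 23294 + 42882 + 42501 + 40069 = 269836
Sum over 6–13: 41594 + 24465 + 16497 + 23294 + 42882 + 42501 + 40069 + 24461 = 255763
CMA at t=9 = (269836 + 255763) / (2·8) = 525599 / 16 = 32849.94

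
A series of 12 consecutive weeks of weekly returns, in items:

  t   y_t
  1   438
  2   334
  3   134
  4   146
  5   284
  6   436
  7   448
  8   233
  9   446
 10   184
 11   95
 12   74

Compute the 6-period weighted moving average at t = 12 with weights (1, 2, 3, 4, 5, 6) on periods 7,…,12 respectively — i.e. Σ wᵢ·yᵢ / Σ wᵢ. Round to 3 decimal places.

Weighted sum: 1·448 + 2·233 + 3·446 + 4·184 + 5·95 + 6·74 = 448 + 466 + 1338 + 736 + 475 + 444 = 3907
Weight total: 1 + 2 + 3 + 4 + 5 + 6 = 21
WMA = 3907 / 21 = 186.048

186.048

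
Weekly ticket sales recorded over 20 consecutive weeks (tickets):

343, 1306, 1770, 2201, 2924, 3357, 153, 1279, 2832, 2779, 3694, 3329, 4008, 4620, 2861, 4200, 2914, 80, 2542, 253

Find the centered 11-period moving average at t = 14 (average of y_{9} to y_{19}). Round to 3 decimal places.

3078.091

Sum of periods 9–19: 2832 + 2779 + 3694 + 3329 + 4008 + 4620 + 2861 + 4200 + 2914 + 80 + 2542 = 33859
Divide by 11: 33859 / 11 = 3078.091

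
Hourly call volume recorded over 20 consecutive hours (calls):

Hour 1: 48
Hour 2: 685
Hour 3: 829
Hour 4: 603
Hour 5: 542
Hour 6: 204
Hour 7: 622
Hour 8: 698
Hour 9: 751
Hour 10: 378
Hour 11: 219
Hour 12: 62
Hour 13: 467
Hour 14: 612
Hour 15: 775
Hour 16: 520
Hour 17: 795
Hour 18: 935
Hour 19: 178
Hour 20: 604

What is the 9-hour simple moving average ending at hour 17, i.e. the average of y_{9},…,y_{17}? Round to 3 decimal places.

Sum of periods 9–17: 751 + 378 + 219 + 62 + 467 + 612 + 775 + 520 + 795 = 4579
Divide by 9: 4579 / 9 = 508.778

508.778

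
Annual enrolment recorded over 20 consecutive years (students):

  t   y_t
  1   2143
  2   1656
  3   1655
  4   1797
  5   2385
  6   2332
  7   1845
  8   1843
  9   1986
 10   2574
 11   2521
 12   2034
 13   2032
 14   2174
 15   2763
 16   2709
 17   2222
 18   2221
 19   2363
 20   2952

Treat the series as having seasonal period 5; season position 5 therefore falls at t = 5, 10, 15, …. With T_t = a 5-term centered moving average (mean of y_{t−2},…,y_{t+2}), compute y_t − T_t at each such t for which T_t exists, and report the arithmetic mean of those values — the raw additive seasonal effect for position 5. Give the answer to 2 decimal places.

Season position 5 occurs at t = 5, 10, 15 (where T_t is defined).
t=5: T_5 = 2002.8000; y_5 − T_5 = 2385 − 2002.8000 = 382.2000
t=10: T_10 = 2191.6000; y_10 − T_10 = 2574 − 2191.6000 = 382.4000
t=15: T_15 = 2380.0000; y_15 − T_15 = 2763 − 2380.0000 = 383.0000
Mean deviation: (382.2000 + 382.4000 + 383.0000) / 3 = 382.53

382.53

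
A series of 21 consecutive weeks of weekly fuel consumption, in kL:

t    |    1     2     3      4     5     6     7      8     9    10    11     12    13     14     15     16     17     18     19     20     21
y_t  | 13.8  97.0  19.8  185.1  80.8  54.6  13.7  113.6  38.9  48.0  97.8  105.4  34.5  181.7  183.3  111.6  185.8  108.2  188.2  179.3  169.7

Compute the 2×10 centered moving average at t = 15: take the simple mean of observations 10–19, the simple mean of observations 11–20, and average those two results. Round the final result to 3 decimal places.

Sum over 10–19: 48.0 + 97.8 + 105.4 + 34.5 + 181.7 + 183.3 + 111.6 + 185.8 + 108.2 + 188.2 = 1244.5
Sum over 11–20: 97.8 + 105.4 + 34.5 + 181.7 + 183.3 + 111.6 + 185.8 + 108.2 + 188.2 + 179.3 = 1375.8
CMA at t=15 = (1244.5 + 1375.8) / (2·10) = 2620.3 / 20 = 131.015

131.015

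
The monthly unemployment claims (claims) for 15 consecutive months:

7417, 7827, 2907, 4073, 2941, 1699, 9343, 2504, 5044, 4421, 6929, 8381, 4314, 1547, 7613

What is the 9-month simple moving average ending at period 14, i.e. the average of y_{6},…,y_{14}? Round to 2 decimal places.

Sum of periods 6–14: 1699 + 9343 + 2504 + 5044 + 4421 + 6929 + 8381 + 4314 + 1547 = 44182
Divide by 9: 44182 / 9 = 4909.11

4909.11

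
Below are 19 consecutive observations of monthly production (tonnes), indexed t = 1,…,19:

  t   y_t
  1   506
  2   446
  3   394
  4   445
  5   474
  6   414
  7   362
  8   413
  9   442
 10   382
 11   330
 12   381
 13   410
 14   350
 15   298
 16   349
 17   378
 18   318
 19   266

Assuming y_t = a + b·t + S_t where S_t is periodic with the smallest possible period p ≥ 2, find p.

4

First differences y_{t+1} − y_t: -60, -52, 51, 29, -60, -52, 51, 29, -60, -52, …
The difference pattern repeats every 4 terms and not for any smaller step, so p = 4.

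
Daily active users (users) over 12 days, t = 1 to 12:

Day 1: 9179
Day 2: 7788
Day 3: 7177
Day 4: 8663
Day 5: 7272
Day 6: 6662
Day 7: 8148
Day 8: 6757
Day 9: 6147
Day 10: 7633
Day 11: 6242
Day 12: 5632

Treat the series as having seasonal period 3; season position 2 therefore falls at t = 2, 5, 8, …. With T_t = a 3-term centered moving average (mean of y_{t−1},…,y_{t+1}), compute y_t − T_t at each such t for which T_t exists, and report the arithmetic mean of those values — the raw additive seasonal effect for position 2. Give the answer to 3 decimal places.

Season position 2 occurs at t = 2, 5, 8, 11 (where T_t is defined).
t=2: T_2 = 8048.00000; y_2 − T_2 = 7788 − 8048.00000 = -260.00000
t=5: T_5 = 7532.33333; y_5 − T_5 = 7272 − 7532.33333 = -260.33333
t=8: T_8 = 7017.33333; y_8 − T_8 = 6757 − 7017.33333 = -260.33333
t=11: T_11 = 6502.33333; y_11 − T_11 = 6242 − 6502.33333 = -260.33333
Mean deviation: (-260.00000 + -260.33333 + -260.33333 + -260.33333) / 4 = -260.250

-260.250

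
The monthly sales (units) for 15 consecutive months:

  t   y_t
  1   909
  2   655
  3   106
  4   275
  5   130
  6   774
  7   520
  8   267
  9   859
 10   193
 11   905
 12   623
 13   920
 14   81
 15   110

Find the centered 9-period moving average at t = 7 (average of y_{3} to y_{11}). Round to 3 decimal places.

447.667

Sum of periods 3–11: 106 + 275 + 130 + 774 + 520 + 267 + 859 + 193 + 905 = 4029
Divide by 9: 4029 / 9 = 447.667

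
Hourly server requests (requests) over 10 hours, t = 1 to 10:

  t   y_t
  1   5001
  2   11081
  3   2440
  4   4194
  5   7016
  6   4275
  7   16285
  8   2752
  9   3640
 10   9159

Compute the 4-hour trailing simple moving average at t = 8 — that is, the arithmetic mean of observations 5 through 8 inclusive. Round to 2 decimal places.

7582.00

Sum of periods 5–8: 7016 + 4275 + 16285 + 2752 = 30328
Divide by 4: 30328 / 4 = 7582.00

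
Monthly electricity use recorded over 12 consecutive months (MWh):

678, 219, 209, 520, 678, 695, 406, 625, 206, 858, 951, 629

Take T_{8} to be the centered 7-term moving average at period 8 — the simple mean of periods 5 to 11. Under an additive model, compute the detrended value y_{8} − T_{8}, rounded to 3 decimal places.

-6.286

Trend T_8 = (678 + 695 + 406 + 625 + 206 + 858 + 951) / 7 = 4419/7 = 631.28571
Detrended value: 625 − 631.28571 = -6.286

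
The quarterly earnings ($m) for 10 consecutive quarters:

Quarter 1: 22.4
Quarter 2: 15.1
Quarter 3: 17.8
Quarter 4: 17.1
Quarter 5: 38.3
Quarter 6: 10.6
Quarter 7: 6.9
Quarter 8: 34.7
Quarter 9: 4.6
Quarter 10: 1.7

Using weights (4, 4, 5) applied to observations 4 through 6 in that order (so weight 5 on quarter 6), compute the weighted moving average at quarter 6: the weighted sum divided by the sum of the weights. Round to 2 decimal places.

Weighted sum: 4·17.1 + 4·38.3 + 5·10.6 = 68.4 + 153.2 + 53.0 = 274.6
Weight total: 4 + 4 + 5 = 13
WMA = 274.6 / 13 = 21.12

21.12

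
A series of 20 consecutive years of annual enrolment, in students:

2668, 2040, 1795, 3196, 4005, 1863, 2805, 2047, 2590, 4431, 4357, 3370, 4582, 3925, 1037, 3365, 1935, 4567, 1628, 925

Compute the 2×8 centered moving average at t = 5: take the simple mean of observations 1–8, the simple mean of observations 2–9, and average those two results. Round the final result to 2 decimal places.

2547.50

Sum over 1–8: 2668 + 2040 + 1795 + 3196 + 4005 + 1863 + 2805 + 2047 = 20419
Sum over 2–9: 2040 + 1795 + 3196 + 4005 + 1863 + 2805 + 2047 + 2590 = 20341
CMA at t=5 = (20419 + 20341) / (2·8) = 40760 / 16 = 2547.50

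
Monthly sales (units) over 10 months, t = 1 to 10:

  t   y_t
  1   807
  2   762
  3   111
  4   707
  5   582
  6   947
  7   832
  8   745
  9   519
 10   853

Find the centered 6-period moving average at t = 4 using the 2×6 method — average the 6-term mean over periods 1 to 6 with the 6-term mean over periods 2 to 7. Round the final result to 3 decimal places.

654.750

Sum over 1–6: 807 + 762 + 111 + 707 + 582 + 947 = 3916
Sum over 2–7: 762 + 111 + 707 + 582 + 947 + 832 = 3941
CMA at t=4 = (3916 + 3941) / (2·6) = 7857 / 12 = 654.750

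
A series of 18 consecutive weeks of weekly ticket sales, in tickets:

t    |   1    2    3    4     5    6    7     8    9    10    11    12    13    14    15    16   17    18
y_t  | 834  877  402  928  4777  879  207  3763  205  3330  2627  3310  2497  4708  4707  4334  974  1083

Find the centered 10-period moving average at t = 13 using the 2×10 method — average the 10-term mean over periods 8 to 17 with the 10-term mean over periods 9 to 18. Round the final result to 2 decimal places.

Sum over 8–17: 3763 + 205 + 3330 + 2627 + 3310 + 2497 + 4708 + 4707 + 4334 + 974 = 30455
Sum over 9–18: 205 + 3330 + 2627 + 3310 + 2497 + 4708 + 4707 + 4334 + 974 + 1083 = 27775
CMA at t=13 = (30455 + 27775) / (2·10) = 58230 / 20 = 2911.50

2911.50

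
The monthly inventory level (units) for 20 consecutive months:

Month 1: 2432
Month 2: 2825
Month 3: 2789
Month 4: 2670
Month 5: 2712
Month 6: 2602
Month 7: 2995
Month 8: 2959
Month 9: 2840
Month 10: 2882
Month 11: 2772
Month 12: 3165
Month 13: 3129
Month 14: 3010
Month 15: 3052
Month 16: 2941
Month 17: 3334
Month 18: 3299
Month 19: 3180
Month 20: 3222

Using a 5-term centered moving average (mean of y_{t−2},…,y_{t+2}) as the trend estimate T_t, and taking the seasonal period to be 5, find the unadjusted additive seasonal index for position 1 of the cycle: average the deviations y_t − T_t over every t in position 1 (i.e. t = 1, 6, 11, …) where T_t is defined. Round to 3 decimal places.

-185.800

Season position 1 occurs at t = 6, 11, 16 (where T_t is defined).
t=6: T_6 = 2787.60000; y_6 − T_6 = 2602 − 2787.60000 = -185.60000
t=11: T_11 = 2957.60000; y_11 − T_11 = 2772 − 2957.60000 = -185.60000
t=16: T_16 = 3127.20000; y_16 − T_16 = 2941 − 3127.20000 = -186.20000
Mean deviation: (-185.60000 + -185.60000 + -186.20000) / 3 = -185.800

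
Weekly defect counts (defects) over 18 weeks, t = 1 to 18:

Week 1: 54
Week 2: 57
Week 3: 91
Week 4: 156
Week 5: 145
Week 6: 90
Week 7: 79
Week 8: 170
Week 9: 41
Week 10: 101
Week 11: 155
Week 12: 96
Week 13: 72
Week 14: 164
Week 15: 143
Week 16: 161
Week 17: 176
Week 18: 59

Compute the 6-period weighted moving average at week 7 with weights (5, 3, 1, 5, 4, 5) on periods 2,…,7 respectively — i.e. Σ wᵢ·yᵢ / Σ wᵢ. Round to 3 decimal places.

Weighted sum: 5·57 + 3·91 + 1·156 + 5·145 + 4·90 + 5·79 = 285 + 273 + 156 + 725 + 360 + 395 = 2194
Weight total: 5 + 3 + 1 + 5 + 4 + 5 = 23
WMA = 2194 / 23 = 95.391

95.391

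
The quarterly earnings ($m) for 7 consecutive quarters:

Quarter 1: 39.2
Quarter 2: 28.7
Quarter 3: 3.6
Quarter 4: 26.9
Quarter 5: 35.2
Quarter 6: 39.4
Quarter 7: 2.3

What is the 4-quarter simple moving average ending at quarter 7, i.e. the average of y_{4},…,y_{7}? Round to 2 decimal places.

Sum of periods 4–7: 26.9 + 35.2 + 39.4 + 2.3 = 103.8
Divide by 4: 103.8 / 4 = 25.95

25.95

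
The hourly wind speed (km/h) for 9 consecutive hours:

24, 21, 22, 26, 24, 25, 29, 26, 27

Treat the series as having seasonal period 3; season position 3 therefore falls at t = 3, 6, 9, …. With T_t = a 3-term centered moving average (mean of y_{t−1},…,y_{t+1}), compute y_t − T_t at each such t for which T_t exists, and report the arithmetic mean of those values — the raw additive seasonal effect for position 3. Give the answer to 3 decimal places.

Season position 3 occurs at t = 3, 6 (where T_t is defined).
t=3: T_3 = 23.00000; y_3 − T_3 = 22 − 23.00000 = -1.00000
t=6: T_6 = 26.00000; y_6 − T_6 = 25 − 26.00000 = -1.00000
Mean deviation: (-1.00000 + -1.00000) / 2 = -1.000

-1.000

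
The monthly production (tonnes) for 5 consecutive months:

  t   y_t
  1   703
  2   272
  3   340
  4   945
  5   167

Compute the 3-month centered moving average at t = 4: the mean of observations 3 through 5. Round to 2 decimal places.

Sum of periods 3–5: 340 + 945 + 167 = 1452
Divide by 3: 1452 / 3 = 484.00

484.00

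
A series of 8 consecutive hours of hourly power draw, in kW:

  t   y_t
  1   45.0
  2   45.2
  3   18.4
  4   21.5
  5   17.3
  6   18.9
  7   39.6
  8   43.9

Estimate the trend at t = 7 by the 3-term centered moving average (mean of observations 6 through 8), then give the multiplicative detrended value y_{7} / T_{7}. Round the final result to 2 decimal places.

Trend T_7 = (18.9 + 39.6 + 43.9) / 3 = 102.4/3 = 34.1333
Ratio to trend: 39.6 / 34.1333 = 1.16

1.16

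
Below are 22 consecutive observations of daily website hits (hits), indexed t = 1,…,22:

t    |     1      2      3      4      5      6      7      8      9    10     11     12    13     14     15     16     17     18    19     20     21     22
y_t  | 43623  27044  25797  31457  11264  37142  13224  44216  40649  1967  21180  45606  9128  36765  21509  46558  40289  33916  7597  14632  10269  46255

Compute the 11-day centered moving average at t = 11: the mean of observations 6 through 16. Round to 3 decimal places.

Sum of periods 6–16: 37142 + 13224 + 44216 + 40649 + 1967 + 21180 + 45606 + 9128 + 36765 + 21509 + 46558 = 317944
Divide by 11: 317944 / 11 = 28904.000

28904.000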